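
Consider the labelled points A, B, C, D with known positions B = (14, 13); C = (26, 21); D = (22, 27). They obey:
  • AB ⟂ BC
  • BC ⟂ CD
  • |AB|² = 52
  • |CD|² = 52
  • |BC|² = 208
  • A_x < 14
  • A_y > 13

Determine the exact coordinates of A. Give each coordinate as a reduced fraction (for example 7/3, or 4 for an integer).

A = (10, 19)

1. A_x = 10  [[AB ⟂ BC ⇒ -12x-8y+272=0] ∩ [|A−(14, 13)|²=52]]
2. A_y = 19  [[AB ⟂ BC ⇒ -12x-8y+272=0] ∩ [|A−(14, 13)|²=52]]
   so A = (10, 19)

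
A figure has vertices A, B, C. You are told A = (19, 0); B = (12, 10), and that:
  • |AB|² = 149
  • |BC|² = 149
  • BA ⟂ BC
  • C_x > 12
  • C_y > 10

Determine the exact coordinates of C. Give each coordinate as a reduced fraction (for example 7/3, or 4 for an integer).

C = (22, 17)

1. C_x = 22  [[BA ⟂ BC ⇒ 7x-10y+16=0] ∩ [|C−(12, 10)|²=149]]
2. C_y = 17  [[BA ⟂ BC ⇒ 7x-10y+16=0] ∩ [|C−(12, 10)|²=149]]
   so C = (22, 17)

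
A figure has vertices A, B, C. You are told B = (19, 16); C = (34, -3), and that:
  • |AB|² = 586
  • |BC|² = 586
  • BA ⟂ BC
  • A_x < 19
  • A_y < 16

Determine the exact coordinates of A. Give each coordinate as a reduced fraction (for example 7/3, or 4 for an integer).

1. A_x = 0  [[BA ⟂ BC ⇒ 15x-19y+19=0] ∩ [|A−(19, 16)|²=586]]
2. A_y = 1  [[BA ⟂ BC ⇒ 15x-19y+19=0] ∩ [|A−(19, 16)|²=586]]
   so A = (0, 1)

A = (0, 1)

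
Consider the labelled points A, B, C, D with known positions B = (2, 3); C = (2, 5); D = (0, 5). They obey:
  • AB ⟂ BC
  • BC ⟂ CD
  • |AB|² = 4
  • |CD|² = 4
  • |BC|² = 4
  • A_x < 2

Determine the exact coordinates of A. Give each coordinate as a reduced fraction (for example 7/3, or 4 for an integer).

A = (0, 3)

1. A_x = 0  [[AB ⟂ BC ⇒ -2y+6=0] ∩ [|A−(2, 3)|²=4]]
2. A_y = 3  [[AB ⟂ BC ⇒ -2y+6=0] ∩ [|A−(2, 3)|²=4]]
   so A = (0, 3)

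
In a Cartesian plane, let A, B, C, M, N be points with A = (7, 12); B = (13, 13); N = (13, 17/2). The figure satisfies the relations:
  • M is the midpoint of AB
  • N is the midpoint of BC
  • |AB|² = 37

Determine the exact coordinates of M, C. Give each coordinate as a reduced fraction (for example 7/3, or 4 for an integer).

M = (10, 25/2)
C = (13, 4)

1. M_x = 10  [2·M = A+B = (7, 12)+(13, 13)]
2. M_y = 25/2  [2·M = A+B = (7, 12)+(13, 13)]
   so M = (10, 25/2)
3. C_x = 13  [C = 2·N−B = 2·(13, 17/2)−(13, 13)]
4. C_y = 4  [C = 2·N−B = 2·(13, 17/2)−(13, 13)]
   so C = (13, 4)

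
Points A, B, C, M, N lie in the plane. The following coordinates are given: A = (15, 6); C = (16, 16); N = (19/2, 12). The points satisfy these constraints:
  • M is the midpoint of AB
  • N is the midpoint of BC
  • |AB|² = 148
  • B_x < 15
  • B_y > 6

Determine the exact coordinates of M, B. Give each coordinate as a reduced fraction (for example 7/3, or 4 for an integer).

1. B_x = 3  [B = 2·N−C = 2·(19/2, 12)−(16, 16)]
2. B_y = 8  [B = 2·N−C = 2·(19/2, 12)−(16, 16)]
   so B = (3, 8)
3. M_x = 9  [2·M = A+B = (15, 6)+(3, 8)]
4. M_y = 7  [2·M = A+B = (15, 6)+(3, 8)]
   so M = (9, 7)

M = (9, 7)
B = (3, 8)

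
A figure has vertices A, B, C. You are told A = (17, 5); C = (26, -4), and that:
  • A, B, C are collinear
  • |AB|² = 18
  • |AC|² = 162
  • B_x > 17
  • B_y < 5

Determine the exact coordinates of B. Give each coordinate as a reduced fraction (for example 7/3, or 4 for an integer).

1. B_x = 20  [[A, B, C are collinear ⇒ -9x-9y+198=0] ∩ [|B−(17, 5)|²=18]]
2. B_y = 2  [[A, B, C are collinear ⇒ -9x-9y+198=0] ∩ [|B−(17, 5)|²=18]]
   so B = (20, 2)

B = (20, 2)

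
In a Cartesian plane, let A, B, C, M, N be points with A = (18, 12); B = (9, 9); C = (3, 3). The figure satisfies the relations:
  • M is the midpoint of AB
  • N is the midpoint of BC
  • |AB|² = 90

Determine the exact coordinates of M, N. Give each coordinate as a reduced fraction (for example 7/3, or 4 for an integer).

1. M_x = 27/2  [2·M = A+B = (18, 12)+(9, 9)]
2. M_y = 21/2  [2·M = A+B = (18, 12)+(9, 9)]
   so M = (27/2, 21/2)
3. N_x = 6  [2·N = B+C = (9, 9)+(3, 3)]
4. N_y = 6  [2·N = B+C = (9, 9)+(3, 3)]
   so N = (6, 6)

M = (27/2, 21/2)
N = (6, 6)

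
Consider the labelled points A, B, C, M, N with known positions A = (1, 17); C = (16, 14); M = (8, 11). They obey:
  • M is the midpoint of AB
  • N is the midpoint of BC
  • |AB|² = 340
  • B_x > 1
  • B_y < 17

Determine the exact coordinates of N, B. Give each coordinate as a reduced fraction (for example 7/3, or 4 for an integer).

1. B_x = 15  [B = 2·M−A = 2·(8, 11)−(1, 17)]
2. B_y = 5  [B = 2·M−A = 2·(8, 11)−(1, 17)]
   so B = (15, 5)
3. N_x = 31/2  [2·N = B+C = (15, 5)+(16, 14)]
4. N_y = 19/2  [2·N = B+C = (15, 5)+(16, 14)]
   so N = (31/2, 19/2)

N = (31/2, 19/2)
B = (15, 5)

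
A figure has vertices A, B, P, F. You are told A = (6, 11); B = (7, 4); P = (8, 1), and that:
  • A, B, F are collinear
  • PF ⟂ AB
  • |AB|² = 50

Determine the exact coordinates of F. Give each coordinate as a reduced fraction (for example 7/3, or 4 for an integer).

F = (186/25, 23/25)

1. F_x = 186/25  [[A, B, F are collinear ⇒ 7x+1y-53=0] ∩ [PF ⟂ AB ⇒ 1x-7y-1=0]]
2. F_y = 23/25  [[A, B, F are collinear ⇒ 7x+1y-53=0] ∩ [PF ⟂ AB ⇒ 1x-7y-1=0]]
   so F = (186/25, 23/25)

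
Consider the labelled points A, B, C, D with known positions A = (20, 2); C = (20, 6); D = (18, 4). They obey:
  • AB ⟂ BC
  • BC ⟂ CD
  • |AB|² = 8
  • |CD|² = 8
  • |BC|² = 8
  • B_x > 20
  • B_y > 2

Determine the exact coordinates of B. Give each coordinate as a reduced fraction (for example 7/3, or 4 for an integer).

1. B_x = 22  [[BC ⟂ CD ⇒ 2x+2y-52=0] ∩ [|B−(20, 2)|²=8]]
2. B_y = 4  [[BC ⟂ CD ⇒ 2x+2y-52=0] ∩ [|B−(20, 2)|²=8]]
   so B = (22, 4)

B = (22, 4)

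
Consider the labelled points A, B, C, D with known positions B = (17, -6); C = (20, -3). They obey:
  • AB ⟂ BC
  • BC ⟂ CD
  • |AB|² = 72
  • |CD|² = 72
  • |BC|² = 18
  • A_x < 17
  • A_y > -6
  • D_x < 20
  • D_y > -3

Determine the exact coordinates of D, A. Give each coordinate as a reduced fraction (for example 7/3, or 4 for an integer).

1. D_x = 14  [[BC ⟂ CD ⇒ 3x+3y-51=0] ∩ [|D−(20, -3)|²=72]]
2. D_y = 3  [[BC ⟂ CD ⇒ 3x+3y-51=0] ∩ [|D−(20, -3)|²=72]]
   so D = (14, 3)
3. A_x = 11  [[AB ⟂ BC ⇒ -3x-3y+33=0] ∩ [|A−(17, -6)|²=72]]
4. A_y = 0  [[AB ⟂ BC ⇒ -3x-3y+33=0] ∩ [|A−(17, -6)|²=72]]
   so A = (11, 0)

D = (14, 3)
A = (11, 0)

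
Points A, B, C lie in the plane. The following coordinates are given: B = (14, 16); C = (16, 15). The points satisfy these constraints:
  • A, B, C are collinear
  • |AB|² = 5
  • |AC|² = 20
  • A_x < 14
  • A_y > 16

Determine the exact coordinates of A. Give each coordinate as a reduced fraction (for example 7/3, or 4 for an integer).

1. A_x = 12  [[A, B, C are collinear ⇒ 1x+2y-46=0] ∩ [|A−(14, 16)|²=5]]
2. A_y = 17  [[A, B, C are collinear ⇒ 1x+2y-46=0] ∩ [|A−(14, 16)|²=5]]
   so A = (12, 17)

A = (12, 17)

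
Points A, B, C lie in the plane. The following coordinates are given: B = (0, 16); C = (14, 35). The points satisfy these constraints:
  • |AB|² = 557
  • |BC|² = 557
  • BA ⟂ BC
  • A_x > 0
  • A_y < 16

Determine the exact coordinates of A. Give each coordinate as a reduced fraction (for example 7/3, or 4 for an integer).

A = (19, 2)

1. A_x = 19  [[BA ⟂ BC ⇒ 14x+19y-304=0] ∩ [|A−(0, 16)|²=557]]
2. A_y = 2  [[BA ⟂ BC ⇒ 14x+19y-304=0] ∩ [|A−(0, 16)|²=557]]
   so A = (19, 2)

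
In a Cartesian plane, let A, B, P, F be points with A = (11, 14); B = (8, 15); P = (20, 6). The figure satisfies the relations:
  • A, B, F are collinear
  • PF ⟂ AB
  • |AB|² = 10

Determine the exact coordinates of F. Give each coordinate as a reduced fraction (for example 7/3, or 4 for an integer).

F = (43/2, 21/2)

1. F_x = 43/2  [[A, B, F are collinear ⇒ -1x-3y+53=0] ∩ [PF ⟂ AB ⇒ -3x+1y+54=0]]
2. F_y = 21/2  [[A, B, F are collinear ⇒ -1x-3y+53=0] ∩ [PF ⟂ AB ⇒ -3x+1y+54=0]]
   so F = (43/2, 21/2)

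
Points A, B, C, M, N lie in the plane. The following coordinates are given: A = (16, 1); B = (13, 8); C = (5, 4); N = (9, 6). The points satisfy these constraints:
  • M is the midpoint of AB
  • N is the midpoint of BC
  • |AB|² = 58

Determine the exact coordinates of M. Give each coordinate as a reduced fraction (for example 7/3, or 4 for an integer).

1. M_x = 29/2  [2·M = A+B = (16, 1)+(13, 8)]
2. M_y = 9/2  [2·M = A+B = (16, 1)+(13, 8)]
   so M = (29/2, 9/2)

M = (29/2, 9/2)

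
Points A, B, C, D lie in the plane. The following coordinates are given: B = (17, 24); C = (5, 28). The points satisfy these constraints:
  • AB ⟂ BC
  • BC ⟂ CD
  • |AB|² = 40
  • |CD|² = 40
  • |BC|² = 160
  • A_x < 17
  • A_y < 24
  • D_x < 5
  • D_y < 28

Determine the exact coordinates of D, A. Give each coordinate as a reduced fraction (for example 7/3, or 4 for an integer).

D = (3, 22)
A = (15, 18)

1. D_x = 3  [[BC ⟂ CD ⇒ -12x+4y-52=0] ∩ [|D−(5, 28)|²=40]]
2. D_y = 22  [[BC ⟂ CD ⇒ -12x+4y-52=0] ∩ [|D−(5, 28)|²=40]]
   so D = (3, 22)
3. A_x = 15  [[AB ⟂ BC ⇒ 12x-4y-108=0] ∩ [|A−(17, 24)|²=40]]
4. A_y = 18  [[AB ⟂ BC ⇒ 12x-4y-108=0] ∩ [|A−(17, 24)|²=40]]
   so A = (15, 18)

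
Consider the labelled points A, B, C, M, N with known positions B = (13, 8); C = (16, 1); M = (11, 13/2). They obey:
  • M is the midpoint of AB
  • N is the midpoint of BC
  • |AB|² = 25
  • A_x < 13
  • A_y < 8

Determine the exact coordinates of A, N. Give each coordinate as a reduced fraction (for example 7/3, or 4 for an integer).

1. A_x = 9  [A = 2·M−B = 2·(11, 13/2)−(13, 8)]
2. A_y = 5  [A = 2·M−B = 2·(11, 13/2)−(13, 8)]
   so A = (9, 5)
3. N_x = 29/2  [2·N = B+C = (13, 8)+(16, 1)]
4. N_y = 9/2  [2·N = B+C = (13, 8)+(16, 1)]
   so N = (29/2, 9/2)

A = (9, 5)
N = (29/2, 9/2)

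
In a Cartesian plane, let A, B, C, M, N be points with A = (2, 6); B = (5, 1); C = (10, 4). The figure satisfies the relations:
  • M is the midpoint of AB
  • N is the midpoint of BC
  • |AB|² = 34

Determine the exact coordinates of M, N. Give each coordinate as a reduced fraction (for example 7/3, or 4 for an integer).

M = (7/2, 7/2)
N = (15/2, 5/2)

1. M_x = 7/2  [2·M = A+B = (2, 6)+(5, 1)]
2. M_y = 7/2  [2·M = A+B = (2, 6)+(5, 1)]
   so M = (7/2, 7/2)
3. N_x = 15/2  [2·N = B+C = (5, 1)+(10, 4)]
4. N_y = 5/2  [2·N = B+C = (5, 1)+(10, 4)]
   so N = (15/2, 5/2)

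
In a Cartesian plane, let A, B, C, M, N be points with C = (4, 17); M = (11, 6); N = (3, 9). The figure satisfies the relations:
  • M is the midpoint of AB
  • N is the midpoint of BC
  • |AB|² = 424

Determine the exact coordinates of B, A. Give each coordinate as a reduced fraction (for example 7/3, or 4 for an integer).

B = (2, 1)
A = (20, 11)

1. B_x = 2  [B = 2·N−C = 2·(3, 9)−(4, 17)]
2. B_y = 1  [B = 2·N−C = 2·(3, 9)−(4, 17)]
   so B = (2, 1)
3. A_x = 20  [A = 2·M−B = 2·(11, 6)−(2, 1)]
4. A_y = 11  [A = 2·M−B = 2·(11, 6)−(2, 1)]
   so A = (20, 11)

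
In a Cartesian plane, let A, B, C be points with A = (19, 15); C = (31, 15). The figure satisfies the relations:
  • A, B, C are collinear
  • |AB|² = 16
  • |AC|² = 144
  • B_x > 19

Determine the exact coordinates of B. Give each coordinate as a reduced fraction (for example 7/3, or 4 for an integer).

B = (23, 15)

1. B_x = 23  [[A, B, C are collinear ⇒ -12y+180=0] ∩ [|B−(19, 15)|²=16]]
2. B_y = 15  [[A, B, C are collinear ⇒ -12y+180=0] ∩ [|B−(19, 15)|²=16]]
   so B = (23, 15)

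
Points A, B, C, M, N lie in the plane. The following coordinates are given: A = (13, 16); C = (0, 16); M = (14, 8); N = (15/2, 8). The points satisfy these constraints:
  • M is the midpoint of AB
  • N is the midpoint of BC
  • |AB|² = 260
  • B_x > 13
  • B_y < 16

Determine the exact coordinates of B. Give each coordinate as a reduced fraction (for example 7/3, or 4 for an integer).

B = (15, 0)

1. B_x = 15  [B = 2·M−A = 2·(14, 8)−(13, 16)]
2. B_y = 0  [B = 2·M−A = 2·(14, 8)−(13, 16)]
   so B = (15, 0)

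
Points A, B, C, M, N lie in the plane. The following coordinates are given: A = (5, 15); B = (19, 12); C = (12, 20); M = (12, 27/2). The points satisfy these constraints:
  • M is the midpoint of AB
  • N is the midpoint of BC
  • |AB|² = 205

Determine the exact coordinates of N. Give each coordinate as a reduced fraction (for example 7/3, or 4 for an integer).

1. N_x = 31/2  [2·N = B+C = (19, 12)+(12, 20)]
2. N_y = 16  [2·N = B+C = (19, 12)+(12, 20)]
   so N = (31/2, 16)

N = (31/2, 16)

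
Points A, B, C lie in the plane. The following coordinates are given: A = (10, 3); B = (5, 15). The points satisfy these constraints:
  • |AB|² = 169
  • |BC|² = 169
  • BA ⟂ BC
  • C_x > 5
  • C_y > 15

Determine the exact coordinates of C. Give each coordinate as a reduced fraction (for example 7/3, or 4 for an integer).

C = (17, 20)

1. C_x = 17  [[BA ⟂ BC ⇒ 5x-12y+155=0] ∩ [|C−(5, 15)|²=169]]
2. C_y = 20  [[BA ⟂ BC ⇒ 5x-12y+155=0] ∩ [|C−(5, 15)|²=169]]
   so C = (17, 20)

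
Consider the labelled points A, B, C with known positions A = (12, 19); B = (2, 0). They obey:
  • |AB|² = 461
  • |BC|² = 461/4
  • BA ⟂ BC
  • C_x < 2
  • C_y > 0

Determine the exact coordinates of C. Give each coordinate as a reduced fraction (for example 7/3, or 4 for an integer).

C = (-15/2, 5)

1. C_x = -15/2  [[BA ⟂ BC ⇒ 10x+19y-20=0] ∩ [|C−(2, 0)|²=461/4]]
2. C_y = 5  [[BA ⟂ BC ⇒ 10x+19y-20=0] ∩ [|C−(2, 0)|²=461/4]]
   so C = (-15/2, 5)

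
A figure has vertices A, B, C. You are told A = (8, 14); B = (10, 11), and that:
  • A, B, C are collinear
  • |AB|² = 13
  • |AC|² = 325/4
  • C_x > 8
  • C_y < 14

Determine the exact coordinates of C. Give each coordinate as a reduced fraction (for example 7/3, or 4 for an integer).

1. C_x = 13  [[A, B, C are collinear ⇒ 3x+2y-52=0] ∩ [|C−(8, 14)|²=325/4]]
2. C_y = 13/2  [[A, B, C are collinear ⇒ 3x+2y-52=0] ∩ [|C−(8, 14)|²=325/4]]
   so C = (13, 13/2)

C = (13, 13/2)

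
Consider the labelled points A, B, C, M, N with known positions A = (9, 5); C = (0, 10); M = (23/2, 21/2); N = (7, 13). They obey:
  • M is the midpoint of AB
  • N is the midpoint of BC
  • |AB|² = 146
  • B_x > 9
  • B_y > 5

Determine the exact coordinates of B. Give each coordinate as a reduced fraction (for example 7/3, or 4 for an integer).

1. B_x = 14  [B = 2·M−A = 2·(23/2, 21/2)−(9, 5)]
2. B_y = 16  [B = 2·M−A = 2·(23/2, 21/2)−(9, 5)]
   so B = (14, 16)

B = (14, 16)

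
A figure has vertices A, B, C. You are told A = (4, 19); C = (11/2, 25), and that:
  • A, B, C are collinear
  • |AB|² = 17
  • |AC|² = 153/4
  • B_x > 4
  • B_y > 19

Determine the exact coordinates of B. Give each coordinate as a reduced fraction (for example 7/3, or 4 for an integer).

B = (5, 23)

1. B_x = 5  [[A, B, C are collinear ⇒ 6x-3/2y+9/2=0] ∩ [|B−(4, 19)|²=17]]
2. B_y = 23  [[A, B, C are collinear ⇒ 6x-3/2y+9/2=0] ∩ [|B−(4, 19)|²=17]]
   so B = (5, 23)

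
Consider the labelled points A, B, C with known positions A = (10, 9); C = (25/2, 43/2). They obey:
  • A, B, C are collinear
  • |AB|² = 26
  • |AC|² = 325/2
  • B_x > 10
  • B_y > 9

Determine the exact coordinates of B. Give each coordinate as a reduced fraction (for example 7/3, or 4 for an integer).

1. B_x = 11  [[A, B, C are collinear ⇒ 25/2x-5/2y-205/2=0] ∩ [|B−(10, 9)|²=26]]
2. B_y = 14  [[A, B, C are collinear ⇒ 25/2x-5/2y-205/2=0] ∩ [|B−(10, 9)|²=26]]
   so B = (11, 14)

B = (11, 14)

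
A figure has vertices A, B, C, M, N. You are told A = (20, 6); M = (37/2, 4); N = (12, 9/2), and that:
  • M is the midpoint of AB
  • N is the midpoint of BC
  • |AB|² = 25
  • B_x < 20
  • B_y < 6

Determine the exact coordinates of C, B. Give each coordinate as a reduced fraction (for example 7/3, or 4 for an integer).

C = (7, 7)
B = (17, 2)

1. B_x = 17  [B = 2·M−A = 2·(37/2, 4)−(20, 6)]
2. B_y = 2  [B = 2·M−A = 2·(37/2, 4)−(20, 6)]
   so B = (17, 2)
3. C_x = 7  [C = 2·N−B = 2·(12, 9/2)−(17, 2)]
4. C_y = 7  [C = 2·N−B = 2·(12, 9/2)−(17, 2)]
   so C = (7, 7)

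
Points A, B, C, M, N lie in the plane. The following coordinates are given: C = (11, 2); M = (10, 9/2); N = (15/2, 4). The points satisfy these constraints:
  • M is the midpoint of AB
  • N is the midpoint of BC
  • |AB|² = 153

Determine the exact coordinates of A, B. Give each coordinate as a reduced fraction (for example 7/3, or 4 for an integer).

1. B_x = 4  [B = 2·N−C = 2·(15/2, 4)−(11, 2)]
2. B_y = 6  [B = 2·N−C = 2·(15/2, 4)−(11, 2)]
   so B = (4, 6)
3. A_x = 16  [A = 2·M−B = 2·(10, 9/2)−(4, 6)]
4. A_y = 3  [A = 2·M−B = 2·(10, 9/2)−(4, 6)]
   so A = (16, 3)

A = (16, 3)
B = (4, 6)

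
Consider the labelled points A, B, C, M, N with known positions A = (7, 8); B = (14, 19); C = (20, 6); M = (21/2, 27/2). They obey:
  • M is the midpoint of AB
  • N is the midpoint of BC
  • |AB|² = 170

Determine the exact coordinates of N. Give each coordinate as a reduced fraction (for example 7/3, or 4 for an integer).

N = (17, 25/2)

1. N_x = 17  [2·N = B+C = (14, 19)+(20, 6)]
2. N_y = 25/2  [2·N = B+C = (14, 19)+(20, 6)]
   so N = (17, 25/2)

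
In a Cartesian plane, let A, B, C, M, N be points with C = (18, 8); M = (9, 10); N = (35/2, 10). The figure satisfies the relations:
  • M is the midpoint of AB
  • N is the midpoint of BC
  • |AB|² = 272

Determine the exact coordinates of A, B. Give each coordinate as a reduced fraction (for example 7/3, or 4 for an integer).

A = (1, 8)
B = (17, 12)

1. B_x = 17  [B = 2·N−C = 2·(35/2, 10)−(18, 8)]
2. B_y = 12  [B = 2·N−C = 2·(35/2, 10)−(18, 8)]
   so B = (17, 12)
3. A_x = 1  [A = 2·M−B = 2·(9, 10)−(17, 12)]
4. A_y = 8  [A = 2·M−B = 2·(9, 10)−(17, 12)]
   so A = (1, 8)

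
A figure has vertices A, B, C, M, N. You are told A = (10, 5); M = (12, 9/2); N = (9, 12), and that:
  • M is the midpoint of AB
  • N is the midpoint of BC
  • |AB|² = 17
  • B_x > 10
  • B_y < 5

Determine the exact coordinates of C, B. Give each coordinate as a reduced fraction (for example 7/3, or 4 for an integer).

C = (4, 20)
B = (14, 4)

1. B_x = 14  [B = 2·M−A = 2·(12, 9/2)−(10, 5)]
2. B_y = 4  [B = 2·M−A = 2·(12, 9/2)−(10, 5)]
   so B = (14, 4)
3. C_x = 4  [C = 2·N−B = 2·(9, 12)−(14, 4)]
4. C_y = 20  [C = 2·N−B = 2·(9, 12)−(14, 4)]
   so C = (4, 20)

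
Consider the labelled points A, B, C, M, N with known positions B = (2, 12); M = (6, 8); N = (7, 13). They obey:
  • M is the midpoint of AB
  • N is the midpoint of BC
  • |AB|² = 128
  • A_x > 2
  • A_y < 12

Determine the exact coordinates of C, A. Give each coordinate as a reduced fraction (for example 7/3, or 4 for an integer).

1. A_x = 10  [A = 2·M−B = 2·(6, 8)−(2, 12)]
2. A_y = 4  [A = 2·M−B = 2·(6, 8)−(2, 12)]
   so A = (10, 4)
3. C_x = 12  [C = 2·N−B = 2·(7, 13)−(2, 12)]
4. C_y = 14  [C = 2·N−B = 2·(7, 13)−(2, 12)]
   so C = (12, 14)

C = (12, 14)
A = (10, 4)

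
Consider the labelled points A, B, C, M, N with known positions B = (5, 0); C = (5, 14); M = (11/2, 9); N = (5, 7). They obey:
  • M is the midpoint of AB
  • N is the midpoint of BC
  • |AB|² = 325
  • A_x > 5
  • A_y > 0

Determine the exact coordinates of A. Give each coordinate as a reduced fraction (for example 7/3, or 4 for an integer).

A = (6, 18)

1. A_x = 6  [A = 2·M−B = 2·(11/2, 9)−(5, 0)]
2. A_y = 18  [A = 2·M−B = 2·(11/2, 9)−(5, 0)]
   so A = (6, 18)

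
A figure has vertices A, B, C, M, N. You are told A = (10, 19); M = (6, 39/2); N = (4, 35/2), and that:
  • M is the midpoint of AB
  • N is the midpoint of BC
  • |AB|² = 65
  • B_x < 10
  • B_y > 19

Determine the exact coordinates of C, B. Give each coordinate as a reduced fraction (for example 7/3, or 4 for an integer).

1. B_x = 2  [B = 2·M−A = 2·(6, 39/2)−(10, 19)]
2. B_y = 20  [B = 2·M−A = 2·(6, 39/2)−(10, 19)]
   so B = (2, 20)
3. C_x = 6  [C = 2·N−B = 2·(4, 35/2)−(2, 20)]
4. C_y = 15  [C = 2·N−B = 2·(4, 35/2)−(2, 20)]
   so C = (6, 15)

C = (6, 15)
B = (2, 20)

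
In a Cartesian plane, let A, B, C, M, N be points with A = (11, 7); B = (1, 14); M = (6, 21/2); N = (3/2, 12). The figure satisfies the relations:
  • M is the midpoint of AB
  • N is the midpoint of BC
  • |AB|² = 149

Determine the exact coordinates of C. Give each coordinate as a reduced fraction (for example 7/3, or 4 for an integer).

1. C_x = 2  [C = 2·N−B = 2·(3/2, 12)−(1, 14)]
2. C_y = 10  [C = 2·N−B = 2·(3/2, 12)−(1, 14)]
   so C = (2, 10)

C = (2, 10)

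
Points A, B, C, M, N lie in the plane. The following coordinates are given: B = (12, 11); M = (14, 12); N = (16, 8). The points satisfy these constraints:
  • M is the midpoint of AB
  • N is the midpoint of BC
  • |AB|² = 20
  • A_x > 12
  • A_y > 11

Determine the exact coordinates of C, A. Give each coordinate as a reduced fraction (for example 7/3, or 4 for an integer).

C = (20, 5)
A = (16, 13)

1. A_x = 16  [A = 2·M−B = 2·(14, 12)−(12, 11)]
2. A_y = 13  [A = 2·M−B = 2·(14, 12)−(12, 11)]
   so A = (16, 13)
3. C_x = 20  [C = 2·N−B = 2·(16, 8)−(12, 11)]
4. C_y = 5  [C = 2·N−B = 2·(16, 8)−(12, 11)]
   so C = (20, 5)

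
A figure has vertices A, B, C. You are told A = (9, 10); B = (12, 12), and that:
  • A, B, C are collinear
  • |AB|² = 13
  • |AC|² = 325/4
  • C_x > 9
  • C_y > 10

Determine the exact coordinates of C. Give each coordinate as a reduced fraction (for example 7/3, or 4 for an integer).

C = (33/2, 15)

1. C_x = 33/2  [[A, B, C are collinear ⇒ -2x+3y-12=0] ∩ [|C−(9, 10)|²=325/4]]
2. C_y = 15  [[A, B, C are collinear ⇒ -2x+3y-12=0] ∩ [|C−(9, 10)|²=325/4]]
   so C = (33/2, 15)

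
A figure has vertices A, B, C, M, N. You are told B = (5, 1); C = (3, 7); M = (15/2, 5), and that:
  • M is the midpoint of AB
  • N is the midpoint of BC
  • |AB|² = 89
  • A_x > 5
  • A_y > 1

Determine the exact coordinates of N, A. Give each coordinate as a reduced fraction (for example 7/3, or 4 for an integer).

1. A_x = 10  [A = 2·M−B = 2·(15/2, 5)−(5, 1)]
2. A_y = 9  [A = 2·M−B = 2·(15/2, 5)−(5, 1)]
   so A = (10, 9)
3. N_x = 4  [2·N = B+C = (5, 1)+(3, 7)]
4. N_y = 4  [2·N = B+C = (5, 1)+(3, 7)]
   so N = (4, 4)

N = (4, 4)
A = (10, 9)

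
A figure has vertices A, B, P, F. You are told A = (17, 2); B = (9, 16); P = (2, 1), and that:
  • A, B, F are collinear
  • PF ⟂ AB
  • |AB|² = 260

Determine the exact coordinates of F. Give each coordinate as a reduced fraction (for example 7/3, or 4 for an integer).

1. F_x = 893/65  [[A, B, F are collinear ⇒ -14x-8y+254=0] ∩ [PF ⟂ AB ⇒ -8x+14y+2=0]]
2. F_y = 501/65  [[A, B, F are collinear ⇒ -14x-8y+254=0] ∩ [PF ⟂ AB ⇒ -8x+14y+2=0]]
   so F = (893/65, 501/65)

F = (893/65, 501/65)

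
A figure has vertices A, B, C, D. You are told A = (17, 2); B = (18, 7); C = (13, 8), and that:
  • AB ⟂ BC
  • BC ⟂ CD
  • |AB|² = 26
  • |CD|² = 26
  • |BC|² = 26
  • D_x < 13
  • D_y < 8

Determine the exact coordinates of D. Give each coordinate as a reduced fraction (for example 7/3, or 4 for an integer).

1. D_x = 12  [[BC ⟂ CD ⇒ -5x+1y+57=0] ∩ [|D−(13, 8)|²=26]]
2. D_y = 3  [[BC ⟂ CD ⇒ -5x+1y+57=0] ∩ [|D−(13, 8)|²=26]]
   so D = (12, 3)

D = (12, 3)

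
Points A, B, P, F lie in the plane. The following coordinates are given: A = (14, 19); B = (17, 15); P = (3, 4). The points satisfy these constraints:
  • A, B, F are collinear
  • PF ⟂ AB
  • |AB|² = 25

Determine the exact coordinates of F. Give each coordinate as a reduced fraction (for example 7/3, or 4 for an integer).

F = (431/25, 367/25)

1. F_x = 431/25  [[A, B, F are collinear ⇒ 4x+3y-113=0] ∩ [PF ⟂ AB ⇒ 3x-4y+7=0]]
2. F_y = 367/25  [[A, B, F are collinear ⇒ 4x+3y-113=0] ∩ [PF ⟂ AB ⇒ 3x-4y+7=0]]
   so F = (431/25, 367/25)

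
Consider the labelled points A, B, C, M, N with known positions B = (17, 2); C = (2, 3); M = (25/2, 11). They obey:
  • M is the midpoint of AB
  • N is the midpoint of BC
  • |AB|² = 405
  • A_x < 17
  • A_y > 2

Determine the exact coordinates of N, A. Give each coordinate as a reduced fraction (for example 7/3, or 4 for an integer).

1. A_x = 8  [A = 2·M−B = 2·(25/2, 11)−(17, 2)]
2. A_y = 20  [A = 2·M−B = 2·(25/2, 11)−(17, 2)]
   so A = (8, 20)
3. N_x = 19/2  [2·N = B+C = (17, 2)+(2, 3)]
4. N_y = 5/2  [2·N = B+C = (17, 2)+(2, 3)]
   so N = (19/2, 5/2)

N = (19/2, 5/2)
A = (8, 20)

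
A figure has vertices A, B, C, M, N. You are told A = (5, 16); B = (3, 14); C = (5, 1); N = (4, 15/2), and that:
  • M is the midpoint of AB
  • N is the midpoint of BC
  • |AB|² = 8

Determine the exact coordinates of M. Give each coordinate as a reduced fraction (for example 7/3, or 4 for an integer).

M = (4, 15)

1. M_x = 4  [2·M = A+B = (5, 16)+(3, 14)]
2. M_y = 15  [2·M = A+B = (5, 16)+(3, 14)]
   so M = (4, 15)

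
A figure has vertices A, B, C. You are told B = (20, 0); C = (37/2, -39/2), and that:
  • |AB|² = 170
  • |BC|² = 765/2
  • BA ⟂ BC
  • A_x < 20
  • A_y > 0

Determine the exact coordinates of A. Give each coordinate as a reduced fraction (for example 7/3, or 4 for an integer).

1. A_x = 7  [[BA ⟂ BC ⇒ -3/2x-39/2y+30=0] ∩ [|A−(20, 0)|²=170]]
2. A_y = 1  [[BA ⟂ BC ⇒ -3/2x-39/2y+30=0] ∩ [|A−(20, 0)|²=170]]
   so A = (7, 1)

A = (7, 1)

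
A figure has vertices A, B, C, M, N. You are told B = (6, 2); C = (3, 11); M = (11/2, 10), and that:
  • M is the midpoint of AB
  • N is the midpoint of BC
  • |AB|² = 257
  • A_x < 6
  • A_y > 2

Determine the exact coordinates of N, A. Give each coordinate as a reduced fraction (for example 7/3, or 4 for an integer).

1. A_x = 5  [A = 2·M−B = 2·(11/2, 10)−(6, 2)]
2. A_y = 18  [A = 2·M−B = 2·(11/2, 10)−(6, 2)]
   so A = (5, 18)
3. N_x = 9/2  [2·N = B+C = (6, 2)+(3, 11)]
4. N_y = 13/2  [2·N = B+C = (6, 2)+(3, 11)]
   so N = (9/2, 13/2)

N = (9/2, 13/2)
A = (5, 18)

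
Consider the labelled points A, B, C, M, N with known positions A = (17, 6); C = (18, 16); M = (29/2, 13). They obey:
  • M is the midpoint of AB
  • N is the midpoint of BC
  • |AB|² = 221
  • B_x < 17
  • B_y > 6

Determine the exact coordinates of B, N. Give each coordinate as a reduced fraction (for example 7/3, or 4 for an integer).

1. B_x = 12  [B = 2·M−A = 2·(29/2, 13)−(17, 6)]
2. B_y = 20  [B = 2·M−A = 2·(29/2, 13)−(17, 6)]
   so B = (12, 20)
3. N_x = 15  [2·N = B+C = (12, 20)+(18, 16)]
4. N_y = 18  [2·N = B+C = (12, 20)+(18, 16)]
   so N = (15, 18)

B = (12, 20)
N = (15, 18)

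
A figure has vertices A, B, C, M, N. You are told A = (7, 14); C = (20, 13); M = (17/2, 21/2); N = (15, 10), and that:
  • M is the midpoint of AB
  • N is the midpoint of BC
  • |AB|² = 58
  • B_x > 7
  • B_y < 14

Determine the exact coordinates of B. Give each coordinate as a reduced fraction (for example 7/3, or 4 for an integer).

1. B_x = 10  [B = 2·M−A = 2·(17/2, 21/2)−(7, 14)]
2. B_y = 7  [B = 2·M−A = 2·(17/2, 21/2)−(7, 14)]
   so B = (10, 7)

B = (10, 7)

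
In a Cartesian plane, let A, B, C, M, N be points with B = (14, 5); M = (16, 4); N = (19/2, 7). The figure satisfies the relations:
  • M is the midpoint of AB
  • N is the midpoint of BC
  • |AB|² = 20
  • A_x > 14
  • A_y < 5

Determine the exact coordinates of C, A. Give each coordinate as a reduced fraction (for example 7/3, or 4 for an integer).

C = (5, 9)
A = (18, 3)

1. A_x = 18  [A = 2·M−B = 2·(16, 4)−(14, 5)]
2. A_y = 3  [A = 2·M−B = 2·(16, 4)−(14, 5)]
   so A = (18, 3)
3. C_x = 5  [C = 2·N−B = 2·(19/2, 7)−(14, 5)]
4. C_y = 9  [C = 2·N−B = 2·(19/2, 7)−(14, 5)]
   so C = (5, 9)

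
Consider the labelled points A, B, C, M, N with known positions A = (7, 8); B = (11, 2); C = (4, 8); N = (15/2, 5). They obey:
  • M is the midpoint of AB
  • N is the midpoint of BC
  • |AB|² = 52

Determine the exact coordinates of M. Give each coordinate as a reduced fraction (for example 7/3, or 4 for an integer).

M = (9, 5)

1. M_x = 9  [2·M = A+B = (7, 8)+(11, 2)]
2. M_y = 5  [2·M = A+B = (7, 8)+(11, 2)]
   so M = (9, 5)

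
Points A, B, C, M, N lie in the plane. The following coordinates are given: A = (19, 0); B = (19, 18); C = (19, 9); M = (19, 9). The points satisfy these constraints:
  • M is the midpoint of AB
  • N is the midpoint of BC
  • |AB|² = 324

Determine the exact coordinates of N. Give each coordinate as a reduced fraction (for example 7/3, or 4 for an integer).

N = (19, 27/2)

1. N_x = 19  [2·N = B+C = (19, 18)+(19, 9)]
2. N_y = 27/2  [2·N = B+C = (19, 18)+(19, 9)]
   so N = (19, 27/2)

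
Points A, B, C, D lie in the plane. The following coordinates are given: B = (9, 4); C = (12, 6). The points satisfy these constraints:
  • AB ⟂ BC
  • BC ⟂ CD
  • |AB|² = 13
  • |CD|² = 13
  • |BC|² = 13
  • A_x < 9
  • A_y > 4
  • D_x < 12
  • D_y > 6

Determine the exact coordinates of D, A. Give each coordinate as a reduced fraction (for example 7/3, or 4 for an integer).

1. D_x = 10  [[BC ⟂ CD ⇒ 3x+2y-48=0] ∩ [|D−(12, 6)|²=13]]
2. D_y = 9  [[BC ⟂ CD ⇒ 3x+2y-48=0] ∩ [|D−(12, 6)|²=13]]
   so D = (10, 9)
3. A_x = 7  [[AB ⟂ BC ⇒ -3x-2y+35=0] ∩ [|A−(9, 4)|²=13]]
4. A_y = 7  [[AB ⟂ BC ⇒ -3x-2y+35=0] ∩ [|A−(9, 4)|²=13]]
   so A = (7, 7)

D = (10, 9)
A = (7, 7)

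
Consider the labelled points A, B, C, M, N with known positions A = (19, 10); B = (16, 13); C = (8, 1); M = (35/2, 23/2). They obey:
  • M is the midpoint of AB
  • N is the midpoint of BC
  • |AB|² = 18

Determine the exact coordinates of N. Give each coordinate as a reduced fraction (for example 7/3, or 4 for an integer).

1. N_x = 12  [2·N = B+C = (16, 13)+(8, 1)]
2. N_y = 7  [2·N = B+C = (16, 13)+(8, 1)]
   so N = (12, 7)

N = (12, 7)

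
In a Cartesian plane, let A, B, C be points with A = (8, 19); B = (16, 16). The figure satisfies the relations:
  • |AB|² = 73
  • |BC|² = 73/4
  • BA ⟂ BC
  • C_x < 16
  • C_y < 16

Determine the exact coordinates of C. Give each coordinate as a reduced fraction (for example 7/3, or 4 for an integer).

1. C_x = 29/2  [[BA ⟂ BC ⇒ -8x+3y+80=0] ∩ [|C−(16, 16)|²=73/4]]
2. C_y = 12  [[BA ⟂ BC ⇒ -8x+3y+80=0] ∩ [|C−(16, 16)|²=73/4]]
   so C = (29/2, 12)

C = (29/2, 12)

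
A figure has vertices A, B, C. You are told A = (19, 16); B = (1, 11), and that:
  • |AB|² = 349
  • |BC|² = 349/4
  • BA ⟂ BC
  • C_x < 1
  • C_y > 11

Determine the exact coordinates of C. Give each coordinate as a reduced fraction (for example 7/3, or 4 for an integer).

1. C_x = -3/2  [[BA ⟂ BC ⇒ 18x+5y-73=0] ∩ [|C−(1, 11)|²=349/4]]
2. C_y = 20  [[BA ⟂ BC ⇒ 18x+5y-73=0] ∩ [|C−(1, 11)|²=349/4]]
   so C = (-3/2, 20)

C = (-3/2, 20)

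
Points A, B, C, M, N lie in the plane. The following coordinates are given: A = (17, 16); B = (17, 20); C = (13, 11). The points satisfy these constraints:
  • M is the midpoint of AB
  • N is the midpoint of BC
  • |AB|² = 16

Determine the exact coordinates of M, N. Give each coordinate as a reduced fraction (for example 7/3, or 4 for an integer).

M = (17, 18)
N = (15, 31/2)

1. M_x = 17  [2·M = A+B = (17, 16)+(17, 20)]
2. M_y = 18  [2·M = A+B = (17, 16)+(17, 20)]
   so M = (17, 18)
3. N_x = 15  [2·N = B+C = (17, 20)+(13, 11)]
4. N_y = 31/2  [2·N = B+C = (17, 20)+(13, 11)]
   so N = (15, 31/2)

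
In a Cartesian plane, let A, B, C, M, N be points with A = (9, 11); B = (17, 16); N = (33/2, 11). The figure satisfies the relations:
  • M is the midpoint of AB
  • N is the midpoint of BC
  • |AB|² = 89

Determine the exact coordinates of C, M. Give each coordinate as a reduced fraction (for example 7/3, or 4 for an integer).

C = (16, 6)
M = (13, 27/2)

1. M_x = 13  [2·M = A+B = (9, 11)+(17, 16)]
2. M_y = 27/2  [2·M = A+B = (9, 11)+(17, 16)]
   so M = (13, 27/2)
3. C_x = 16  [C = 2·N−B = 2·(33/2, 11)−(17, 16)]
4. C_y = 6  [C = 2·N−B = 2·(33/2, 11)−(17, 16)]
   so C = (16, 6)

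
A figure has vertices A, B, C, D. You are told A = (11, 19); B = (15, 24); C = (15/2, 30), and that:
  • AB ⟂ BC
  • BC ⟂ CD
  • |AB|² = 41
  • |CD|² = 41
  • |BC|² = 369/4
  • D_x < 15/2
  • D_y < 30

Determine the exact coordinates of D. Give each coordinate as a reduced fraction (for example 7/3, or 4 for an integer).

D = (7/2, 25)

1. D_x = 7/2  [[BC ⟂ CD ⇒ -15/2x+6y-495/4=0] ∩ [|D−(15/2, 30)|²=41]]
2. D_y = 25  [[BC ⟂ CD ⇒ -15/2x+6y-495/4=0] ∩ [|D−(15/2, 30)|²=41]]
   so D = (7/2, 25)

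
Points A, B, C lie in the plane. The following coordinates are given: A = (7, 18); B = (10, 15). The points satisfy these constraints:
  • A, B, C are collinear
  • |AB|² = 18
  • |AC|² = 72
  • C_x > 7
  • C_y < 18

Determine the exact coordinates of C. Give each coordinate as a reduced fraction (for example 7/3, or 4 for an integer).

1. C_x = 13  [[A, B, C are collinear ⇒ 3x+3y-75=0] ∩ [|C−(7, 18)|²=72]]
2. C_y = 12  [[A, B, C are collinear ⇒ 3x+3y-75=0] ∩ [|C−(7, 18)|²=72]]
   so C = (13, 12)

C = (13, 12)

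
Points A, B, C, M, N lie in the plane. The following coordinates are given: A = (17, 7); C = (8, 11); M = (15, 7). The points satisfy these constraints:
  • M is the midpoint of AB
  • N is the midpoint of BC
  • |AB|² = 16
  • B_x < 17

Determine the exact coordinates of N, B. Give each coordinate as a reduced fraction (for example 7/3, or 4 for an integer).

N = (21/2, 9)
B = (13, 7)

1. B_x = 13  [B = 2·M−A = 2·(15, 7)−(17, 7)]
2. B_y = 7  [B = 2·M−A = 2·(15, 7)−(17, 7)]
   so B = (13, 7)
3. N_x = 21/2  [2·N = B+C = (13, 7)+(8, 11)]
4. N_y = 9  [2·N = B+C = (13, 7)+(8, 11)]
   so N = (21/2, 9)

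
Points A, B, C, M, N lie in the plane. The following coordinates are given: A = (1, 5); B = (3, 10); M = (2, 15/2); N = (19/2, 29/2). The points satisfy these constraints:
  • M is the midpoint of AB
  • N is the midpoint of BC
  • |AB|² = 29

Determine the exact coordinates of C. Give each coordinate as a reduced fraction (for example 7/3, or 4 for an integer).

1. C_x = 16  [C = 2·N−B = 2·(19/2, 29/2)−(3, 10)]
2. C_y = 19  [C = 2·N−B = 2·(19/2, 29/2)−(3, 10)]
   so C = (16, 19)

C = (16, 19)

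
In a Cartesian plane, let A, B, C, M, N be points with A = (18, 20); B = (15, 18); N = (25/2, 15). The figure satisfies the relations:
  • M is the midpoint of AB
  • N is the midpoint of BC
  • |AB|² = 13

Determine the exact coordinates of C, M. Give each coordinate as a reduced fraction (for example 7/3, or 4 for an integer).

1. M_x = 33/2  [2·M = A+B = (18, 20)+(15, 18)]
2. M_y = 19  [2·M = A+B = (18, 20)+(15, 18)]
   so M = (33/2, 19)
3. C_x = 10  [C = 2·N−B = 2·(25/2, 15)−(15, 18)]
4. C_y = 12  [C = 2·N−B = 2·(25/2, 15)−(15, 18)]
   so C = (10, 12)

C = (10, 12)
M = (33/2, 19)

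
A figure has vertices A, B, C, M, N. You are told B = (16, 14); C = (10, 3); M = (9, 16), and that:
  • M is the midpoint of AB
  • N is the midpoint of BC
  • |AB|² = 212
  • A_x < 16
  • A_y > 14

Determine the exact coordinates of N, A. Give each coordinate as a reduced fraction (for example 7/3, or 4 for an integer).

N = (13, 17/2)
A = (2, 18)

1. A_x = 2  [A = 2·M−B = 2·(9, 16)−(16, 14)]
2. A_y = 18  [A = 2·M−B = 2·(9, 16)−(16, 14)]
   so A = (2, 18)
3. N_x = 13  [2·N = B+C = (16, 14)+(10, 3)]
4. N_y = 17/2  [2·N = B+C = (16, 14)+(10, 3)]
   so N = (13, 17/2)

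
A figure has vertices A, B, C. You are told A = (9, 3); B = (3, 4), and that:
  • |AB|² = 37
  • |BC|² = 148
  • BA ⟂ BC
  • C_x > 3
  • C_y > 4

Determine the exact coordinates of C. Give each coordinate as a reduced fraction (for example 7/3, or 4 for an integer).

1. C_x = 5  [[BA ⟂ BC ⇒ 6x-1y-14=0] ∩ [|C−(3, 4)|²=148]]
2. C_y = 16  [[BA ⟂ BC ⇒ 6x-1y-14=0] ∩ [|C−(3, 4)|²=148]]
   so C = (5, 16)

C = (5, 16)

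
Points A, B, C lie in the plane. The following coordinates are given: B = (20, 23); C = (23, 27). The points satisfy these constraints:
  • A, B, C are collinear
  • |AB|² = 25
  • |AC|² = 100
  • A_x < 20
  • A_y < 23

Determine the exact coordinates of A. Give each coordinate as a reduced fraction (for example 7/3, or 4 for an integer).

A = (17, 19)

1. A_x = 17  [[A, B, C are collinear ⇒ -4x+3y+11=0] ∩ [|A−(20, 23)|²=25]]
2. A_y = 19  [[A, B, C are collinear ⇒ -4x+3y+11=0] ∩ [|A−(20, 23)|²=25]]
   so A = (17, 19)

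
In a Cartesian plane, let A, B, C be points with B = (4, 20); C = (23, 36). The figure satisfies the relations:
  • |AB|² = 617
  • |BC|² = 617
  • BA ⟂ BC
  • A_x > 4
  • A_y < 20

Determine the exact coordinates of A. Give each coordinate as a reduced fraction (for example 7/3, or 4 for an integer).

A = (20, 1)

1. A_x = 20  [[BA ⟂ BC ⇒ 19x+16y-396=0] ∩ [|A−(4, 20)|²=617]]
2. A_y = 1  [[BA ⟂ BC ⇒ 19x+16y-396=0] ∩ [|A−(4, 20)|²=617]]
   so A = (20, 1)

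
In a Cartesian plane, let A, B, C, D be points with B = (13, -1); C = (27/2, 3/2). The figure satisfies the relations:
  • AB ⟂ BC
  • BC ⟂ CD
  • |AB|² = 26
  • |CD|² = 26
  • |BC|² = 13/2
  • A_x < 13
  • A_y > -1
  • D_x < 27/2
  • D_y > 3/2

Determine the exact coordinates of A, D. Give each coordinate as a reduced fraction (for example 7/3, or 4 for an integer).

A = (8, 0)
D = (17/2, 5/2)

1. A_x = 8  [[AB ⟂ BC ⇒ -1/2x-5/2y+4=0] ∩ [|A−(13, -1)|²=26]]
2. A_y = 0  [[AB ⟂ BC ⇒ -1/2x-5/2y+4=0] ∩ [|A−(13, -1)|²=26]]
   so A = (8, 0)
3. D_x = 17/2  [[BC ⟂ CD ⇒ 1/2x+5/2y-21/2=0] ∩ [|D−(27/2, 3/2)|²=26]]
4. D_y = 5/2  [[BC ⟂ CD ⇒ 1/2x+5/2y-21/2=0] ∩ [|D−(27/2, 3/2)|²=26]]
   so D = (17/2, 5/2)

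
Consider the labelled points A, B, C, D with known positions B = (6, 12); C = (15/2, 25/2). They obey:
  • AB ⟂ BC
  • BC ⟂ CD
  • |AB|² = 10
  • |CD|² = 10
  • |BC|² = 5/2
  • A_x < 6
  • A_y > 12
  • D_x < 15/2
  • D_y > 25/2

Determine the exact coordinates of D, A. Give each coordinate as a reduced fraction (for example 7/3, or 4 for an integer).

1. D_x = 13/2  [[BC ⟂ CD ⇒ 3/2x+1/2y-35/2=0] ∩ [|D−(15/2, 25/2)|²=10]]
2. D_y = 31/2  [[BC ⟂ CD ⇒ 3/2x+1/2y-35/2=0] ∩ [|D−(15/2, 25/2)|²=10]]
   so D = (13/2, 31/2)
3. A_x = 5  [[AB ⟂ BC ⇒ -3/2x-1/2y+15=0] ∩ [|A−(6, 12)|²=10]]
4. A_y = 15  [[AB ⟂ BC ⇒ -3/2x-1/2y+15=0] ∩ [|A−(6, 12)|²=10]]
   so A = (5, 15)

D = (13/2, 31/2)
A = (5, 15)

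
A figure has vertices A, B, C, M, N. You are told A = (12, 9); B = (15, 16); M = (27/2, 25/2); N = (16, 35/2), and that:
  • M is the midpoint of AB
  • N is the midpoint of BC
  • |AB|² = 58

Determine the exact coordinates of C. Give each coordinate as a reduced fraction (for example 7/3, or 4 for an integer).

C = (17, 19)

1. C_x = 17  [C = 2·N−B = 2·(16, 35/2)−(15, 16)]
2. C_y = 19  [C = 2·N−B = 2·(16, 35/2)−(15, 16)]
   so C = (17, 19)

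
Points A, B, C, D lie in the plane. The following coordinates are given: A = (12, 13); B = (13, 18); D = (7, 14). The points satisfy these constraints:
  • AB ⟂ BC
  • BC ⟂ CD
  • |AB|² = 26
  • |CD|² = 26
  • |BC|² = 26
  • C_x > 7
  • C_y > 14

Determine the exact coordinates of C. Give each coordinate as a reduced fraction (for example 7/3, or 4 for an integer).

C = (8, 19)

1. C_x = 8  [[AB ⟂ BC ⇒ 1x+5y-103=0] ∩ [|C−(7, 14)|²=26]]
2. C_y = 19  [[AB ⟂ BC ⇒ 1x+5y-103=0] ∩ [|C−(7, 14)|²=26]]
   so C = (8, 19)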